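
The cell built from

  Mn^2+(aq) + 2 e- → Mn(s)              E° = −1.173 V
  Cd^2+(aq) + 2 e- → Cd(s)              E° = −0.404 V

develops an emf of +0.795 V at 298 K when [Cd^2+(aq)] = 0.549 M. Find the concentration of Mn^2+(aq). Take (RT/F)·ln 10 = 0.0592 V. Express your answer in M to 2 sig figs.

0.073 M

The Cd²⁺/Cd couple has the larger reduction potential, so it is the cathode: E°cell = −0.404 − (−1.173) = +0.769 V and n = 2.
Since E = E° − (0.0592/n)·log Q, log Q = n(E° − E)/0.0592 = −0.878.
The balanced reaction is Cd^2+(aq) + Mn(s) → Cd(s) + Mn^2+(aq), so Q = [Mn^2+(aq)] / [Cd^2+(aq)].
Solving for the unknown gives log [Mn^2+(aq)] = −1.138, so [Mn^2+(aq)] ≈ 0.073 M.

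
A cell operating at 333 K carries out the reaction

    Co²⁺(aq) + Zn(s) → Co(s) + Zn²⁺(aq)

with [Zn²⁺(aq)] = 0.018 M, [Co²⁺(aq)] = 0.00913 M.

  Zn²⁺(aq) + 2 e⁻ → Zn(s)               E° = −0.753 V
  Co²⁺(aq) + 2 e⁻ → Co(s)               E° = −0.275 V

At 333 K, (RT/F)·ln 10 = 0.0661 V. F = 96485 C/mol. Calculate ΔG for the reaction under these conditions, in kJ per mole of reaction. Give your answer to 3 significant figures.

The standard cell potential is −0.275 − (−0.753) = +0.478 V, with n = 2 electrons in the balanced equation.
The reaction quotient is [Zn²⁺(aq)] / [Co²⁺(aq)] = 1.97; by Nernst, E = +0.478 − (0.0661/2)(0.295) = +0.4683 V.
ΔG = −nFE = −(2)(96485)(+0.4683) J/mol = −90.4 kJ/mol.

−90.4 kJ/mol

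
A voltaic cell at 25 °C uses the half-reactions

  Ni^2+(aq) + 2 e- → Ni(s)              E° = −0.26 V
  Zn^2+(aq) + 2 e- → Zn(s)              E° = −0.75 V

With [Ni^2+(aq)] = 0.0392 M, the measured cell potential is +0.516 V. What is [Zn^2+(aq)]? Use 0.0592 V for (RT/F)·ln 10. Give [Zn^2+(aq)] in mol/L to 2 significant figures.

The Ni²⁺/Ni couple has the larger reduction potential, so it is the cathode: E°cell = −0.26 − (−0.75) = +0.49 V and n = 2.
Rearranging E = E° − (0.0592/n)·log Q gives log Q = 2(+0.49 − (+0.516))/0.0592 = −0.878.
Balancing electrons gives Ni^2+(aq) + Zn(s) → Ni(s) + Zn^2+(aq); thus Q = [Zn^2+(aq)] / [Ni^2+(aq)].
Substituting the known concentrations and solving, log [Zn^2+(aq)] = −2.285 and [Zn^2+(aq)] = 0.0052 M.

0.0052 M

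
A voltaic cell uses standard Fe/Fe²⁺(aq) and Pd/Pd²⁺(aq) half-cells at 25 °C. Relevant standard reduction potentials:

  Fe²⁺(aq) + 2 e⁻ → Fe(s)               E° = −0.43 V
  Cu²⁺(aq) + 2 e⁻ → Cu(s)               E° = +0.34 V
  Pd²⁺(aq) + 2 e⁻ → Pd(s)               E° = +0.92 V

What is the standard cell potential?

The Pd²⁺/Pd couple has the higher E°, so Pd ion is reduced (cathode) and Fe is oxidized (anode).
E°cell = E°(cathode) − E°(anode) = +0.92 − (−0.43) = +1.35 V.

+1.35 V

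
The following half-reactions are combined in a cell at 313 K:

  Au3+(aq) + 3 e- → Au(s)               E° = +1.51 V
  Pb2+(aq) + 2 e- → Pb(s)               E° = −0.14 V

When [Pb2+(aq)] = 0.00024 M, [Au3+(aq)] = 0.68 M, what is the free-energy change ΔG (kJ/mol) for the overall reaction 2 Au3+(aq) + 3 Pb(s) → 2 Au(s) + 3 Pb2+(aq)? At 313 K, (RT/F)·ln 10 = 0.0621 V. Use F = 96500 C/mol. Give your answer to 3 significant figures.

−1020 kJ/mol

With Au³⁺/Au reduced at the cathode, E°cell = +1.51 − (−0.14) = +1.65 V and n = 6.
The reaction quotient is [Pb2+(aq)]^3 / [Au3+(aq)]^2 = 2.99×10^−11; by Nernst, E = +1.65 − (0.0621/6)(−10.524) = +1.7589 V.
Finally ΔG = −nFE = −(6)(96500 C/mol)(+1.7589 V) = −1020 kJ/mol.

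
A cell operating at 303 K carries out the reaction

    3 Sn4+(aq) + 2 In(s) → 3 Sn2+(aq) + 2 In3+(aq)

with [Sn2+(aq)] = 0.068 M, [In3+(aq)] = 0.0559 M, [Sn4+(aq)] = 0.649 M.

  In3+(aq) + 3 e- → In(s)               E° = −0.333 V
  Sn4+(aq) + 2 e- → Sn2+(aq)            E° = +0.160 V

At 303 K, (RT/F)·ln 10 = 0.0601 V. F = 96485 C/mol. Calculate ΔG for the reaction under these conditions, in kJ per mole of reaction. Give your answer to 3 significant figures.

The standard cell potential is +0.160 − (−0.333) = +0.493 V, with n = 6 electrons in the balanced equation.
Here Q = ([Sn2+(aq)]^3·[In3+(aq)]^2) / [Sn4+(aq)]^3 = 3.59×10^−6 (log Q = −5.444), giving E = +0.493 − (0.0601/6)·(−5.444) = +0.5475 V.
ΔG = −nFE = −(6)(96485)(+0.5475) J/mol = −317 kJ/mol.

−317 kJ/mol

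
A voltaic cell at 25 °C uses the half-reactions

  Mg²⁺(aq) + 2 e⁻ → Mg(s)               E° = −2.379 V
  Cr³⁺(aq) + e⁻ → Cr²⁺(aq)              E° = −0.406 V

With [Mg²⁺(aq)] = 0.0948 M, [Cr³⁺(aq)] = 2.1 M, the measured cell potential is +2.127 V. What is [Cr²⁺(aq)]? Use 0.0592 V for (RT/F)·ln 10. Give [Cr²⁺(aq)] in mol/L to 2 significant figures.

With Cr³⁺/Cr²⁺ at the cathode and Mg²⁺/Mg at the anode, E°cell = −0.406 − (−2.379) = +1.973 V (n = 2).
From the Nernst equation, log Q = n(E° − E)/0.0592 = 2·(+1.973 − (+2.127))/0.0592 = −5.203.
Balancing electrons gives 2 Cr³⁺(aq) + Mg(s) → 2 Cr²⁺(aq) + Mg²⁺(aq); thus Q = ([Cr²⁺(aq)]^2·[Mg²⁺(aq)]) / [Cr³⁺(aq)]^2.
Substituting the known concentrations and solving, log [Cr²⁺(aq)] = −1.768 and [Cr²⁺(aq)] = 0.017 M.

0.017 M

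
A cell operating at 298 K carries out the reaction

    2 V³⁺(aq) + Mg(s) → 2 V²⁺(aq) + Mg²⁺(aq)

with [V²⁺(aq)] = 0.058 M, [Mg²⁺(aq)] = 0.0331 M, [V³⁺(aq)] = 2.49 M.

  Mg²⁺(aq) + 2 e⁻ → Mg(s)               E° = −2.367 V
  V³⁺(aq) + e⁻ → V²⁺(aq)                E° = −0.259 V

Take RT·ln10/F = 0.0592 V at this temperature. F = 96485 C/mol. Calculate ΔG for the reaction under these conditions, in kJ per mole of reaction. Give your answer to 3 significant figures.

The standard cell potential is −0.259 − (−2.367) = +2.108 V, with n = 2 electrons in the balanced equation.
Here Q = ([V²⁺(aq)]^2·[Mg²⁺(aq)]) / [V³⁺(aq)]^2 = 1.8×10^−5 (log Q = −4.746), giving E = +2.108 − (0.0592/2)·(−4.746) = +2.2485 V.
Then ΔG = −nFE = −2 × 96485 × +2.2485 J/mol = −434 kJ/mol.

−434 kJ/mol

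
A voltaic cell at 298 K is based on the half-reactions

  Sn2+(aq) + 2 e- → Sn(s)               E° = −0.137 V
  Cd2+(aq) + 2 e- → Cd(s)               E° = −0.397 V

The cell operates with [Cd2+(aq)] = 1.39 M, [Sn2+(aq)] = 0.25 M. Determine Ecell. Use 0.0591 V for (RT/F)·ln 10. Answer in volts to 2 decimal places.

+0.24 V

Since E°(Sn²⁺/Sn) > E°(Cd²⁺/Cd), Sn²⁺/Sn serves as the cathode.
The standard potential is −0.137 − (−0.397) = +0.260 V and the balanced reaction transfers n = 2 electrons.
Balancing gives Sn2+(aq) + Cd(s) → Sn(s) + Cd2+(aq); hence Q = [Cd2+(aq)] / [Sn2+(aq)] = 5.56 (log Q = 0.745).
Applying E = E° − (RT ln10/nF)·log Q gives +0.260 − (0.0591/2)(0.745) = +0.24 V.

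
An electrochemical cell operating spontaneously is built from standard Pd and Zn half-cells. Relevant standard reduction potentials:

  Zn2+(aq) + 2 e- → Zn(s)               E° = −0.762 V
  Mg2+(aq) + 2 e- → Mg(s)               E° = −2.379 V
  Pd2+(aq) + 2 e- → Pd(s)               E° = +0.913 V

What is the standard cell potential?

The Pd²⁺/Pd couple has the higher E°, so Pd ion is reduced (cathode) and Zn is oxidized (anode).
E°cell = E°(cathode) − E°(anode) = +0.913 − (−0.762) = +1.675 V.

+1.675 V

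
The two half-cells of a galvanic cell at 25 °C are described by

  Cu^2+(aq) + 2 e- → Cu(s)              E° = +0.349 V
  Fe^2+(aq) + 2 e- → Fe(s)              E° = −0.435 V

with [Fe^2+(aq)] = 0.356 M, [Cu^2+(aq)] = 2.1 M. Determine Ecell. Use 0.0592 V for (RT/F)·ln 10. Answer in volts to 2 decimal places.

+0.81 V

Cu²⁺/Cu is reduced (cathode, E° = +0.349 V) and Fe²⁺/Fe is oxidized (anode).
The standard potential is +0.349 − (−0.435) = +0.784 V and the balanced reaction transfers n = 2 electrons.
The balanced reaction is Cu^2+(aq) + Fe(s) → Cu(s) + Fe^2+(aq), so Q = [Fe^2+(aq)] / [Cu^2+(aq)] = 0.17 and log Q = −0.771.
Applying E = E° − (RT ln10/nF)·log Q gives +0.784 − (0.0592/2)(−0.771) = +0.81 V.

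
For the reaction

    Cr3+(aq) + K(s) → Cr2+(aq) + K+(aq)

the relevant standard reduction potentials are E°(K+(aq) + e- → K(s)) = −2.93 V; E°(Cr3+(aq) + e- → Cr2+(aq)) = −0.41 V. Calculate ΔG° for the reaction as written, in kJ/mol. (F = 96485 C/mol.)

In the reaction as written Cr3+(aq) is reduced, so the Cr³⁺/Cr²⁺ couple is the cathode and K⁺/K is the anode.
E°cell = −0.41 − (−2.93) = +2.52 V; balancing electrons gives n = 1.
ΔG° = −nFE°cell = −(1)(96485)(+2.52) J/mol = −243 kJ/mol.

−243 kJ/mol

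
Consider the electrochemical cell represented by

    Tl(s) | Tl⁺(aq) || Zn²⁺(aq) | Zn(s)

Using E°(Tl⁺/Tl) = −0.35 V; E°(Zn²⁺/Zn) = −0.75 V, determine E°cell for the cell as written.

By convention the left-hand electrode in cell notation is the anode (oxidation) and the right-hand electrode is the cathode (reduction).
E°cell = E°(right) − E°(left) = −0.75 − (−0.35) = −0.40 V.
The negative sign shows that, as written, the cell would require an external voltage to drive the reaction.

−0.40 V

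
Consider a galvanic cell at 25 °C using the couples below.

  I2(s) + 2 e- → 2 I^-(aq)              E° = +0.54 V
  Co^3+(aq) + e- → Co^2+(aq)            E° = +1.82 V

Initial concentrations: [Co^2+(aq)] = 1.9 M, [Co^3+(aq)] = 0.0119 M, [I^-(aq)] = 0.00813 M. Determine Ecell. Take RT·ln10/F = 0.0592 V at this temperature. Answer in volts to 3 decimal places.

+1.026 V

Since E°(Co³⁺/Co²⁺) > E°(I₂/I⁻), Co³⁺/Co²⁺ serves as the cathode.
The standard potential is +1.82 − (+0.54) = +1.28 V and the balanced reaction transfers n = 2 electrons.
Balancing gives 2 Co^3+(aq) + 2 I^-(aq) → 2 Co^2+(aq) + I2(s); hence Q = [Co^2+(aq)]^2 / ([Co^3+(aq)]^2·[I^-(aq)]^2) = 3.86×10^8 (log Q = 8.586).
Applying E = E° − (RT ln10/nF)·log Q gives +1.28 − (0.0592/2)(8.586) = +1.026 V.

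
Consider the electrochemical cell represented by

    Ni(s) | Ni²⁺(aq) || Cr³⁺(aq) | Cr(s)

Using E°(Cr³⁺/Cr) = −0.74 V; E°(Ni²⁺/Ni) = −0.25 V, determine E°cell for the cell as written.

By convention the left-hand electrode in cell notation is the anode (oxidation) and the right-hand electrode is the cathode (reduction).
E°cell = E°(right) − E°(left) = −0.74 − (−0.25) = −0.49 V.
The negative sign shows that, as written, the cell would require an external voltage to drive the reaction.

−0.49 V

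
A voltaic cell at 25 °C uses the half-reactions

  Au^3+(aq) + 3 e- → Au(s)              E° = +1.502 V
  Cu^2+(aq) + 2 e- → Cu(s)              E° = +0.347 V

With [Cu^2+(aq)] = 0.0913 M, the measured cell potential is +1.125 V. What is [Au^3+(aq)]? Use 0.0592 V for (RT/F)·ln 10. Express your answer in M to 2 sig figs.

The Au³⁺/Au couple has the larger reduction potential, so it is the cathode: E°cell = +1.502 − (+0.347) = +1.155 V and n = 6.
From the Nernst equation, log Q = n(E° − E)/0.0592 = 6·(+1.155 − (+1.125))/0.0592 = 3.041.
Balancing electrons gives 2 Au^3+(aq) + 3 Cu(s) → 2 Au(s) + 3 Cu^2+(aq); thus Q = [Cu^2+(aq)]^3 / [Au^3+(aq)]^2.
Isolating [Au^3+(aq)] in Q = 10^{3.041} yields log [Au^3+(aq)] = −3.080, i.e. 0.00083 M.

0.00083 M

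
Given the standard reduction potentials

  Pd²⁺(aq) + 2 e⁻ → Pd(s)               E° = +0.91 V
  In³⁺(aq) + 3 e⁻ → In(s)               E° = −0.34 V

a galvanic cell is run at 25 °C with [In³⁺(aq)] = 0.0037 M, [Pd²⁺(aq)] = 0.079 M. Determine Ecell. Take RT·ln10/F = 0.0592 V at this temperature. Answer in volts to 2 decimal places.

+1.27 V

The Pd²⁺/Pd couple has the more positive E°, so it is the cathode; In³⁺/In is the anode.
E°cell = +0.91 − (−0.34) = +1.25 V, with n = 6 electrons transferred.
The balanced reaction is 3 Pd²⁺(aq) + 2 In(s) → 3 Pd(s) + 2 In³⁺(aq), so Q = [In³⁺(aq)]^2 / [Pd²⁺(aq)]^3 = 0.0278 and log Q = −1.556.
Applying E = E° − (RT ln10/nF)·log Q gives +1.25 − (0.0592/6)(−1.556) = +1.27 V.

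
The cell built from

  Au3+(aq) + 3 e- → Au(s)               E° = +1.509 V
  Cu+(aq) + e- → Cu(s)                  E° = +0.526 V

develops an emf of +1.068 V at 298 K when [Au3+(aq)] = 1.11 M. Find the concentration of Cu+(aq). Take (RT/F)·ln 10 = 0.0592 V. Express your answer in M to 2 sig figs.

0.038 M

The Au³⁺/Au couple has the larger reduction potential, so it is the cathode: E°cell = +1.509 − (+0.526) = +0.983 V and n = 3.
Since E = E° − (0.0592/n)·log Q, log Q = n(E° − E)/0.0592 = −4.307.
The balanced reaction is Au3+(aq) + 3 Cu(s) → Au(s) + 3 Cu+(aq), so Q = [Cu+(aq)]^3 / [Au3+(aq)].
Substituting the known concentrations and solving, log [Cu+(aq)] = −1.421 and [Cu+(aq)] = 0.038 M.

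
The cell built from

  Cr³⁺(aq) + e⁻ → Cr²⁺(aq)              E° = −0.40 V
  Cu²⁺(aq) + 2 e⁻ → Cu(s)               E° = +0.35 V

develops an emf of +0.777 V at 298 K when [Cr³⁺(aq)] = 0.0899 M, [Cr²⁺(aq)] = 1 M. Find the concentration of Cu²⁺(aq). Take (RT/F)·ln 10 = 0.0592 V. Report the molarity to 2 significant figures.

With Cu²⁺/Cu at the cathode and Cr³⁺/Cr²⁺ at the anode, E°cell = +0.35 − (−0.40) = +0.75 V (n = 2).
Since E = E° − (0.0592/n)·log Q, log Q = n(E° − E)/0.0592 = −0.912.
The balanced reaction is Cu²⁺(aq) + 2 Cr²⁺(aq) → Cu(s) + 2 Cr³⁺(aq), so Q = [Cr³⁺(aq)]^2 / ([Cu²⁺(aq)]·[Cr²⁺(aq)]^2).
Substituting the known concentrations and solving, log [Cu²⁺(aq)] = −1.180 and [Cu²⁺(aq)] = 0.066 M.

0.066 M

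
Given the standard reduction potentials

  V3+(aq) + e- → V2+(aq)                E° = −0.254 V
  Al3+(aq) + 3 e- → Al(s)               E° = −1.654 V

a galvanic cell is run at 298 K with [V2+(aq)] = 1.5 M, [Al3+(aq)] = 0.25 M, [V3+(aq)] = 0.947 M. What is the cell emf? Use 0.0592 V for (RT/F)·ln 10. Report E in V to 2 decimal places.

+1.40 V

V³⁺/V²⁺ is reduced (cathode, E° = −0.254 V) and Al³⁺/Al is oxidized (anode).
The standard potential is −0.254 − (−1.654) = +1.400 V and the balanced reaction transfers n = 3 electrons.
Balancing gives 3 V3+(aq) + Al(s) → 3 V2+(aq) + Al3+(aq); hence Q = ([V2+(aq)]^3·[Al3+(aq)]) / [V3+(aq)]^3 = 0.993 (log Q = −0.003).
Applying E = E° − (RT ln10/nF)·log Q gives +1.400 − (0.0592/3)(−0.003) = +1.40 V.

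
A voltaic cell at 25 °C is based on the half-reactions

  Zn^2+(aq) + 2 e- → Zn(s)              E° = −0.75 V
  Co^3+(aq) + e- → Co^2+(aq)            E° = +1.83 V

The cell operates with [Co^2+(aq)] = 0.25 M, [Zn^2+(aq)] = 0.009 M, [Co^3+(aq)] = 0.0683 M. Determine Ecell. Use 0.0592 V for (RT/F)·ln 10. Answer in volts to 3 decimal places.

Since E°(Co³⁺/Co²⁺) > E°(Zn²⁺/Zn), Co³⁺/Co²⁺ serves as the cathode.
E°cell = E°cat − E°an = +1.83 − (−0.75) = +2.58 V; n = 2.
Balancing gives 2 Co^3+(aq) + Zn(s) → 2 Co^2+(aq) + Zn^2+(aq); hence Q = ([Co^2+(aq)]^2·[Zn^2+(aq)]) / [Co^3+(aq)]^2 = 0.121 (log Q = −0.919).
By the Nernst equation, E = +2.58 − (0.0592/2)·(−0.919) = +2.607 V.

+2.607 V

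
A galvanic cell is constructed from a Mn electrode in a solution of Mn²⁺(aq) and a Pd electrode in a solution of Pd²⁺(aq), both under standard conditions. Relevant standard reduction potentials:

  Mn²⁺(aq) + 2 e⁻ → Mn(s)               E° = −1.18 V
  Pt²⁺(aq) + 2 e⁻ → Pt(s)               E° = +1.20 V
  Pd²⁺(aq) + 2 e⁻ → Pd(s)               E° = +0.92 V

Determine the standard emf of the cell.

+2.10 V

Of the two couples in this cell, the one with the more positive reduction potential is reduced at the cathode: here that is Pd²⁺/Pd (+0.92 V); Mn²⁺/Mn (−1.18 V) is the anode.
E°cell = E°(cathode) − E°(anode) = +0.92 − (−1.18) = +2.10 V.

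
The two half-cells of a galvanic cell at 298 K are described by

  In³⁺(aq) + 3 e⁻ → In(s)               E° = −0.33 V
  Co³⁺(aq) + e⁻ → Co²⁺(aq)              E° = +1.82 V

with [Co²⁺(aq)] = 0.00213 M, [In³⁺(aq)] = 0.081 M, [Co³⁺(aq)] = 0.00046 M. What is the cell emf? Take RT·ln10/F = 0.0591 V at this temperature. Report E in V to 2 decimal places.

+2.13 V

Since E°(Co³⁺/Co²⁺) > E°(In³⁺/In), Co³⁺/Co²⁺ serves as the cathode.
E°cell = +1.82 − (−0.33) = +2.15 V, with n = 3 electrons transferred.
Balancing gives 3 Co³⁺(aq) + In(s) → 3 Co²⁺(aq) + In³⁺(aq); hence Q = ([Co²⁺(aq)]^3·[In³⁺(aq)]) / [Co³⁺(aq)]^3 = 8.04 (log Q = 0.905).
Applying E = E° − (RT ln10/nF)·log Q gives +2.15 − (0.0591/3)(0.905) = +2.13 V.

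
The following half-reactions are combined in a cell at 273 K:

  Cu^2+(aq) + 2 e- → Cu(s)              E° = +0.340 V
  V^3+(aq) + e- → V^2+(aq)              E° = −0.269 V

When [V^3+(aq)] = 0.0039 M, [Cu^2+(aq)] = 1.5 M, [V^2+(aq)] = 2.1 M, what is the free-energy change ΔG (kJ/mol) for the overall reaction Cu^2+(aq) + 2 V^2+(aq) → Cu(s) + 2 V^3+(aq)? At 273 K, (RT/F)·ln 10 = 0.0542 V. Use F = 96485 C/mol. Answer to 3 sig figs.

−147 kJ/mol

E°cell = +0.340 − (−0.269) = +0.609 V; the balanced reaction transfers n = 2 electrons.
The reaction quotient is [V^3+(aq)]^2 / ([Cu^2+(aq)]·[V^2+(aq)]^2) = 2.3×10^−6; by Nernst, E = +0.609 − (0.0542/2)(−5.638) = +0.7618 V.
Then ΔG = −nFE = −2 × 96485 × +0.7618 J/mol = −147 kJ/mol.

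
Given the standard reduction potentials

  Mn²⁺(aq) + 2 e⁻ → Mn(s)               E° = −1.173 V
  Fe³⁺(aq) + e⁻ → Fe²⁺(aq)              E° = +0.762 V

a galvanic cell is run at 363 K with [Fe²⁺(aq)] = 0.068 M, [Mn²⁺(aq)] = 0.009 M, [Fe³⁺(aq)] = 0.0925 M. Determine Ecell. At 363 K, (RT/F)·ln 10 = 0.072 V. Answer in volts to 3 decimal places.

Fe³⁺/Fe²⁺ is reduced (cathode, E° = +0.762 V) and Mn²⁺/Mn is oxidized (anode).
E°cell = +0.762 − (−1.173) = +1.935 V, with n = 2 electrons transferred.
For the overall reaction 2 Fe³⁺(aq) + Mn(s) → 2 Fe²⁺(aq) + Mn²⁺(aq), Q = ([Fe²⁺(aq)]^2·[Mn²⁺(aq)]) / [Fe³⁺(aq)]^2 = 0.00486, giving log Q = −2.313.
E = E° − (0.072/n)·log Q = +1.935 − (0.072/2)(−2.313) = +2.018 V.

+2.018 V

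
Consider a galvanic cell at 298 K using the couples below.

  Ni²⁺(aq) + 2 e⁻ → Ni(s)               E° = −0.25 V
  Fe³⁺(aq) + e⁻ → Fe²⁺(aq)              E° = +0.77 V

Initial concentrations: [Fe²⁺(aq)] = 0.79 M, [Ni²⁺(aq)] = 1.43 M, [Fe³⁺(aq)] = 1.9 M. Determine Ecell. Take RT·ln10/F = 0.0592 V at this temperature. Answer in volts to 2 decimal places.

+1.04 V

The Fe³⁺/Fe²⁺ couple has the more positive E°, so it is the cathode; Ni²⁺/Ni is the anode.
E°cell = E°cat − E°an = +0.77 − (−0.25) = +1.02 V; n = 2.
For the overall reaction 2 Fe³⁺(aq) + Ni(s) → 2 Fe²⁺(aq) + Ni²⁺(aq), Q = ([Fe²⁺(aq)]^2·[Ni²⁺(aq)]) / [Fe³⁺(aq)]^2 = 0.247, giving log Q = −0.607.
By the Nernst equation, E = +1.02 − (0.0592/2)·(−0.607) = +1.04 V.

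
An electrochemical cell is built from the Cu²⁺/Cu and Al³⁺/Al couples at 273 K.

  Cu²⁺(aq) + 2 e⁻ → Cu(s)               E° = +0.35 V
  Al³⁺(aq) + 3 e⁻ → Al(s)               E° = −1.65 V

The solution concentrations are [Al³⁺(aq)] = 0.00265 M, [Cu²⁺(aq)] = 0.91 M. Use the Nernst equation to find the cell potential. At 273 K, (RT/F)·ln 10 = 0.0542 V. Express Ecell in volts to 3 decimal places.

+2.045 V

Since E°(Cu²⁺/Cu) > E°(Al³⁺/Al), Cu²⁺/Cu serves as the cathode.
The standard potential is +0.35 − (−1.65) = +2.00 V and the balanced reaction transfers n = 6 electrons.
Balancing gives 3 Cu²⁺(aq) + 2 Al(s) → 3 Cu(s) + 2 Al³⁺(aq); hence Q = [Al³⁺(aq)]^2 / [Cu²⁺(aq)]^3 = 9.32×10^−6 (log Q = −5.031).
Applying E = E° − (RT ln10/nF)·log Q gives +2.00 − (0.0542/6)(−5.031) = +2.045 V.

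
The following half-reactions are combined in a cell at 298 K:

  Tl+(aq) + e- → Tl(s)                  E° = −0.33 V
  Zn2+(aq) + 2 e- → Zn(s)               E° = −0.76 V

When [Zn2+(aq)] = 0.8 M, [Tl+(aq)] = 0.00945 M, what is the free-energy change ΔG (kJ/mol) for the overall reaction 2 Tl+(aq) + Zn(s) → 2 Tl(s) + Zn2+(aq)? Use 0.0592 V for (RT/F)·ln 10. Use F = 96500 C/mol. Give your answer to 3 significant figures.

With Tl⁺/Tl reduced at the cathode, E°cell = −0.33 − (−0.76) = +0.43 V and n = 2.
Q = [Zn2+(aq)] / [Tl+(aq)]^2 = 8.96×10^3, so log Q = 3.952 and E = +0.43 − (0.0592/2)(3.952) = +0.3130 V.
Then ΔG = −nFE = −2 × 96500 × +0.3130 J/mol = −60.4 kJ/mol.

−60.4 kJ/mol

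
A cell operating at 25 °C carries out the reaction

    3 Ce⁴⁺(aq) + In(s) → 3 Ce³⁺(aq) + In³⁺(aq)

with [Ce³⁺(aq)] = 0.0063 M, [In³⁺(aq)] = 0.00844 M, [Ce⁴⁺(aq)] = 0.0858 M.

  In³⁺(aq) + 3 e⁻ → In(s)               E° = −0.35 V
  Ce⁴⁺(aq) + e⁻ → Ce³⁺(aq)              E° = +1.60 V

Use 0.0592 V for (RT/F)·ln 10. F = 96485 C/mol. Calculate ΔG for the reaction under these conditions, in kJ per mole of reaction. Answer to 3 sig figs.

With Ce⁴⁺/Ce³⁺ reduced at the cathode, E°cell = +1.60 − (−0.35) = +1.95 V and n = 3.
The reaction quotient is ([Ce³⁺(aq)]^3·[In³⁺(aq)]) / [Ce⁴⁺(aq)]^3 = 3.34×10^−6; by Nernst, E = +1.95 − (0.0592/3)(−5.476) = +2.0581 V.
ΔG = −nFE = −(3)(96485)(+2.0581) J/mol = −596 kJ/mol.

−596 kJ/mol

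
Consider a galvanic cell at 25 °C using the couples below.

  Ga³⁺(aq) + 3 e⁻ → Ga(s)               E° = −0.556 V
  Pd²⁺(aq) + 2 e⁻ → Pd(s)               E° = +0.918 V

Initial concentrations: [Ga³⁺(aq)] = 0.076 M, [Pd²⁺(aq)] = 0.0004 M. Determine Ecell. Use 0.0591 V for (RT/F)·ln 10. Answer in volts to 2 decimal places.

+1.40 V

The Pd²⁺/Pd couple has the more positive E°, so it is the cathode; Ga³⁺/Ga is the anode.
E°cell = +0.918 − (−0.556) = +1.474 V, with n = 6 electrons transferred.
The balanced reaction is 3 Pd²⁺(aq) + 2 Ga(s) → 3 Pd(s) + 2 Ga³⁺(aq), so Q = [Ga³⁺(aq)]^2 / [Pd²⁺(aq)]^3 = 9.02×10^7 and log Q = 7.955.
Applying E = E° − (RT ln10/nF)·log Q gives +1.474 − (0.0591/6)(7.955) = +1.40 V.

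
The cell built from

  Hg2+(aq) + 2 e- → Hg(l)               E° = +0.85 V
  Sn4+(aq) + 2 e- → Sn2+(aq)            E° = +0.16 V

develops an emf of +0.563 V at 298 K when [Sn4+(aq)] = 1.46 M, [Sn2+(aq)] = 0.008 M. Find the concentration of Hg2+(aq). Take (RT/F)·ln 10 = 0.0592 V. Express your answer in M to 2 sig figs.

0.0093 M

The Hg²⁺/Hg couple has the larger reduction potential, so it is the cathode: E°cell = +0.85 − (+0.16) = +0.69 V and n = 2.
Rearranging E = E° − (0.0592/n)·log Q gives log Q = 2(+0.69 − (+0.563))/0.0592 = 4.291.
For Hg2+(aq) + Sn2+(aq) → Hg(l) + Sn4+(aq), the reaction quotient is Q = [Sn4+(aq)] / ([Hg2+(aq)]·[Sn2+(aq)]).
Solving for the unknown gives log [Hg2+(aq)] = −2.030, so [Hg2+(aq)] ≈ 0.0093 M.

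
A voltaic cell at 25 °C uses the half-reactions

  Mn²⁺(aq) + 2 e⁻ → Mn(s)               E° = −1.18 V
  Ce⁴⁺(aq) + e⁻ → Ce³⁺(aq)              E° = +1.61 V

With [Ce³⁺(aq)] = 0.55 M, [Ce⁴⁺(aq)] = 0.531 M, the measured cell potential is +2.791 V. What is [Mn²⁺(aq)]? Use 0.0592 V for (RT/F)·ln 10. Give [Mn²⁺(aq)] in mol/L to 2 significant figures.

The Ce⁴⁺/Ce³⁺ couple has the larger reduction potential, so it is the cathode: E°cell = +1.61 − (−1.18) = +2.79 V and n = 2.
Since E = E° − (0.0592/n)·log Q, log Q = n(E° − E)/0.0592 = −0.034.
For 2 Ce⁴⁺(aq) + Mn(s) → 2 Ce³⁺(aq) + Mn²⁺(aq), the reaction quotient is Q = ([Ce³⁺(aq)]^2·[Mn²⁺(aq)]) / [Ce⁴⁺(aq)]^2.
Solving for the unknown gives log [Mn²⁺(aq)] = −0.065, so [Mn²⁺(aq)] ≈ 0.86 M.

0.86 M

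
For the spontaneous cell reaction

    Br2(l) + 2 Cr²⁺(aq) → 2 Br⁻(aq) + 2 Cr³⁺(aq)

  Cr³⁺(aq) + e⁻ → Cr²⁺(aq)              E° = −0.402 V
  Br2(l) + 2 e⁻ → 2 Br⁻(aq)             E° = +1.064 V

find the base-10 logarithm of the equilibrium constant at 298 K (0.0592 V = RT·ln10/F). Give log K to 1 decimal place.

The Br₂/Br⁻ couple is reduced (cathode); E°cell = +1.064 − (−0.402) = +1.466 V with n = 2.
At equilibrium E = 0, so log K = nE°cell / 0.0592 = (2)(+1.466) / 0.0592 = 49.5.

log K = 49.5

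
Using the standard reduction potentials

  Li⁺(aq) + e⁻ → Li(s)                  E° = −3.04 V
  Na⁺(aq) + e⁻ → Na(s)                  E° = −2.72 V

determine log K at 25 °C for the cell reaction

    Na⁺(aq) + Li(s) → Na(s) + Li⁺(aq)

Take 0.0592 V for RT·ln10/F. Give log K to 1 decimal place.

The Na⁺/Na couple is reduced (cathode); E°cell = −2.72 − (−3.04) = +0.32 V with n = 1.
At equilibrium E = 0, so log K = nE°cell / 0.0592 = (1)(+0.32) / 0.0592 = 5.4.

log K = 5.4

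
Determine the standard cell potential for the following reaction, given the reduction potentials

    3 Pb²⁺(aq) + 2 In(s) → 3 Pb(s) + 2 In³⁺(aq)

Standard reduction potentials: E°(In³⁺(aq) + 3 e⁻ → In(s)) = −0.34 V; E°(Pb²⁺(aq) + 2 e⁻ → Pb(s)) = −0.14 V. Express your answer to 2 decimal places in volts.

In the reaction as written, Pb²⁺(aq) is reduced (cathode) and In³⁺(aq) is produced by oxidation at the anode.
E°cell = E°(cathode) − E°(anode) = −0.14 − (−0.34) = +0.20 V.
The positive value indicates the reaction is spontaneous as written.

+0.20 V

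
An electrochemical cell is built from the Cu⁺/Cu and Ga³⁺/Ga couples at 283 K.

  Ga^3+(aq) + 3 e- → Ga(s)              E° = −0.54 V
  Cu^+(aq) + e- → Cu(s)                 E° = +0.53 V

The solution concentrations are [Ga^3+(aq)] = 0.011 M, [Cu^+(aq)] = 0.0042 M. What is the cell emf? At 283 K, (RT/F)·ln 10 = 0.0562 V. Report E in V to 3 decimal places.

Cu⁺/Cu is reduced (cathode, E° = +0.53 V) and Ga³⁺/Ga is oxidized (anode).
E°cell = E°cat − E°an = +0.53 − (−0.54) = +1.07 V; n = 3.
For the overall reaction 3 Cu^+(aq) + Ga(s) → 3 Cu(s) + Ga^3+(aq), Q = [Ga^3+(aq)] / [Cu^+(aq)]^3 = 1.48×10^5, giving log Q = 5.172.
E = E° − (0.0562/n)·log Q = +1.07 − (0.0562/3)(5.172) = +0.973 V.

+0.973 V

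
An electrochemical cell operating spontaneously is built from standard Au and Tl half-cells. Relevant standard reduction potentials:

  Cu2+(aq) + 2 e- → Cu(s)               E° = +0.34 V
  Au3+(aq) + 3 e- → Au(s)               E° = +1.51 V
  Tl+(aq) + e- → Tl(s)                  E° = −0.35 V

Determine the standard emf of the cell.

+1.86 V

The Au³⁺/Au couple has the higher E°, so Au ion is reduced (cathode) and Tl is oxidized (anode).
E°cell = E°(cathode) − E°(anode) = +1.51 − (−0.35) = +1.86 V.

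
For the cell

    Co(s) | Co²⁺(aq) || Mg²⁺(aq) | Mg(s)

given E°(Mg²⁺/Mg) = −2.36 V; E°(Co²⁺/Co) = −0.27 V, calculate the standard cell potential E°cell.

By convention the left-hand electrode in cell notation is the anode (oxidation) and the right-hand electrode is the cathode (reduction).
E°cell = E°(right) − E°(left) = −2.36 − (−0.27) = −2.09 V.
The negative sign shows that, as written, the cell would require an external voltage to drive the reaction.

−2.09 V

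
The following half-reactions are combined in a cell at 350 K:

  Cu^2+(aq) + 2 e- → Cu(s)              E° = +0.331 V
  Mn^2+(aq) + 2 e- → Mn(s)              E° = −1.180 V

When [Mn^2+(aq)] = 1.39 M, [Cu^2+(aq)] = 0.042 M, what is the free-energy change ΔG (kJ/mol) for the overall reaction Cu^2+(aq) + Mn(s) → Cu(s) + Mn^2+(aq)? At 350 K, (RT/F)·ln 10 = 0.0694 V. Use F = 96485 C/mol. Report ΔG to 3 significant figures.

With Cu²⁺/Cu reduced at the cathode, E°cell = +0.331 − (−1.180) = +1.511 V and n = 2.
Q = [Mn^2+(aq)] / [Cu^2+(aq)] = 33.1, so log Q = 1.520 and E = +1.511 − (0.0694/2)(1.520) = +1.4583 V.
Then ΔG = −nFE = −2 × 96485 × +1.4583 J/mol = −281 kJ/mol.

−281 kJ/mol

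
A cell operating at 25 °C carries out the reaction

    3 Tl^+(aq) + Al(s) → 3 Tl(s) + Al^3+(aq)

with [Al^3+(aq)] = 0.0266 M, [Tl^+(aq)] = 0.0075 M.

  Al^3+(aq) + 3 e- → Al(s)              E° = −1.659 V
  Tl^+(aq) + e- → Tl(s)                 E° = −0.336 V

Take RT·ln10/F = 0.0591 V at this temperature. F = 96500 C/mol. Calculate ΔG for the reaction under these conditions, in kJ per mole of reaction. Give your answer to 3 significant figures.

−356 kJ/mol

E°cell = −0.336 − (−1.659) = +1.323 V; the balanced reaction transfers n = 3 electrons.
Q = [Al^3+(aq)] / [Tl^+(aq)]^3 = 6.31×10^4, so log Q = 4.800 and E = +1.323 − (0.0591/3)(4.800) = +1.2284 V.
Finally ΔG = −nFE = −(3)(96500 C/mol)(+1.2284 V) = −356 kJ/mol.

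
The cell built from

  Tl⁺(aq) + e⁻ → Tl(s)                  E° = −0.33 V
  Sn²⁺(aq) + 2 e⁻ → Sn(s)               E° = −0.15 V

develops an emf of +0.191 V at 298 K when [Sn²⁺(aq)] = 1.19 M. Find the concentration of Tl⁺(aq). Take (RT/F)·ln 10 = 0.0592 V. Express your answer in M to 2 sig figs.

The Sn²⁺/Sn couple has the larger reduction potential, so it is the cathode: E°cell = −0.15 − (−0.33) = +0.18 V and n = 2.
From the Nernst equation, log Q = n(E° − E)/0.0592 = 2·(+0.18 − (+0.191))/0.0592 = −0.372.
Balancing electrons gives Sn²⁺(aq) + 2 Tl(s) → Sn(s) + 2 Tl⁺(aq); thus Q = [Tl⁺(aq)]^2 / [Sn²⁺(aq)].
Solving for the unknown gives log [Tl⁺(aq)] = −0.148, so [Tl⁺(aq)] ≈ 0.71 M.

0.71 M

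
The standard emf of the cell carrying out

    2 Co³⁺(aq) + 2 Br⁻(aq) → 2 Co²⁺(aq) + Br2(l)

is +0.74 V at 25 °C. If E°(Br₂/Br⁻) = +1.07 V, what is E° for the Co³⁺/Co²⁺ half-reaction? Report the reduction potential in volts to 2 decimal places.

In the reaction as written the Co³⁺/Co²⁺ couple is reduced (cathode) and Br₂/Br⁻ is oxidized (anode), so E°cell = E°(Co³⁺/Co²⁺) − E°(Br₂/Br⁻).
E°(Co³⁺/Co²⁺) = E°cell + E°(anode) = +0.74 + (+1.07) = +1.81 V.

+1.81 V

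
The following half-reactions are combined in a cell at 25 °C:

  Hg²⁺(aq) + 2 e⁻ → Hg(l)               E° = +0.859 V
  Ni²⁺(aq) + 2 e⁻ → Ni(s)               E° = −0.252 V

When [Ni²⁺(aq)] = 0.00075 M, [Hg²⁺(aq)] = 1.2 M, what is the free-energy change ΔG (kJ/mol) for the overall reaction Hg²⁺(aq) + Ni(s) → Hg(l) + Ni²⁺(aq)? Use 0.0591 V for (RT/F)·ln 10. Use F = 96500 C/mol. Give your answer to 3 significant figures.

−233 kJ/mol

The standard cell potential is +0.859 − (−0.252) = +1.111 V, with n = 2 electrons in the balanced equation.
Q = [Ni²⁺(aq)] / [Hg²⁺(aq)] = 0.000625, so log Q = −3.204 and E = +1.111 − (0.0591/2)(−3.204) = +1.2057 V.
Finally ΔG = −nFE = −(2)(96500 C/mol)(+1.2057 V) = −233 kJ/mol.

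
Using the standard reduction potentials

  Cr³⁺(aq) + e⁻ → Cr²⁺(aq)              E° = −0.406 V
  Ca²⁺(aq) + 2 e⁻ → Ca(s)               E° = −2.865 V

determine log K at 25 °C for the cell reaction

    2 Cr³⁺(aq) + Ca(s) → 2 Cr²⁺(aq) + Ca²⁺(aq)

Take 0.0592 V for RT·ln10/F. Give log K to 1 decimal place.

log K = 83.1

The Cr³⁺/Cr²⁺ couple is reduced (cathode); E°cell = −0.406 − (−2.865) = +2.459 V with n = 2.
At equilibrium E = 0, so log K = nE°cell / 0.0592 = (2)(+2.459) / 0.0592 = 83.1.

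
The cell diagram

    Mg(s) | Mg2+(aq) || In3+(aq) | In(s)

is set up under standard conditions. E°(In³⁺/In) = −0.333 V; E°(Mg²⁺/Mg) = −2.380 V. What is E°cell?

+2.047 V

By convention the left-hand electrode in cell notation is the anode (oxidation) and the right-hand electrode is the cathode (reduction).
E°cell = E°(right) − E°(left) = −0.333 − (−2.380) = +2.047 V.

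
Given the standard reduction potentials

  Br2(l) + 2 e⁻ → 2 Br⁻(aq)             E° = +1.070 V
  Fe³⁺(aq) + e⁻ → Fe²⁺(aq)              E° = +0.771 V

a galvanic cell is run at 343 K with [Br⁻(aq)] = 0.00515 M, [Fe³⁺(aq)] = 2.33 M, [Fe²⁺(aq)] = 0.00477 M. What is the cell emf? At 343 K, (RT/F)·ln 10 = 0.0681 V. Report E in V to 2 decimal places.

Br₂/Br⁻ is reduced (cathode, E° = +1.070 V) and Fe³⁺/Fe²⁺ is oxidized (anode).
E°cell = +1.070 − (+0.771) = +0.299 V, with n = 2 electrons transferred.
For the overall reaction Br2(l) + 2 Fe²⁺(aq) → 2 Br⁻(aq) + 2 Fe³⁺(aq), Q = ([Br⁻(aq)]^2·[Fe³⁺(aq)]^2) / [Fe²⁺(aq)]^2 = 6.33, giving log Q = 0.801.
Applying E = E° − (RT ln10/nF)·log Q gives +0.299 − (0.0681/2)(0.801) = +0.27 V.

+0.27 V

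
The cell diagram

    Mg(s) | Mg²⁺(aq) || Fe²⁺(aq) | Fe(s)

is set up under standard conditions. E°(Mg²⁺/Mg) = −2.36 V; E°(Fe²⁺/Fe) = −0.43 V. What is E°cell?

+1.93 V

By convention the left-hand electrode in cell notation is the anode (oxidation) and the right-hand electrode is the cathode (reduction).
E°cell = E°(right) − E°(left) = −0.43 − (−2.36) = +1.93 V.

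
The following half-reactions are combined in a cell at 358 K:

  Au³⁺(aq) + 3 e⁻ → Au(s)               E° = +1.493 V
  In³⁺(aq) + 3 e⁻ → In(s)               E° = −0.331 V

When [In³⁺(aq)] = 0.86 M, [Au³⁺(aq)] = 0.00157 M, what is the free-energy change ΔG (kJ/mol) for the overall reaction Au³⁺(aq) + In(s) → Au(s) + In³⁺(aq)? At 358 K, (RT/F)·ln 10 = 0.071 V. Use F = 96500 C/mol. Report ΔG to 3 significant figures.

E°cell = +1.493 − (−0.331) = +1.824 V; the balanced reaction transfers n = 3 electrons.
Here Q = [In³⁺(aq)] / [Au³⁺(aq)] = 548 (log Q = 2.739), giving E = +1.824 − (0.071/3)·(2.739) = +1.7592 V.
ΔG = −nFE = −(3)(96500)(+1.7592) J/mol = −509 kJ/mol.

−509 kJ/mol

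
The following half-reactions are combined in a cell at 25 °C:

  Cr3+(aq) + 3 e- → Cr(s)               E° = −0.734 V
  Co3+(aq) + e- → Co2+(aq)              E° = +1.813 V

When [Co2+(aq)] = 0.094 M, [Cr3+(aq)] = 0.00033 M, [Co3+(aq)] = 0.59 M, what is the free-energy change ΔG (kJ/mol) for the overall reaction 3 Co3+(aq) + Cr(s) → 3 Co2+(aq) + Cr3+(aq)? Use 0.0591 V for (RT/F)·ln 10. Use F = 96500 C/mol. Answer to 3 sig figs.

−771 kJ/mol

E°cell = +1.813 − (−0.734) = +2.547 V; the balanced reaction transfers n = 3 electrons.
Here Q = ([Co2+(aq)]^3·[Cr3+(aq)]) / [Co3+(aq)]^3 = 1.33×10^−6 (log Q = −5.875), giving E = +2.547 − (0.0591/3)·(−5.875) = +2.6627 V.
ΔG = −nFE = −(3)(96500)(+2.6627) J/mol = −771 kJ/mol.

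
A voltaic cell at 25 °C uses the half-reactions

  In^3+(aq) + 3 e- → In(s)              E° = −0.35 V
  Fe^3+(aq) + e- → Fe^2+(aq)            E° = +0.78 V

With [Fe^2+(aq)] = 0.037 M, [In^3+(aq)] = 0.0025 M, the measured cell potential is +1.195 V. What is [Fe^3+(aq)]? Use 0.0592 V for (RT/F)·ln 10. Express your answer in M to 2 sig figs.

Fe³⁺/Fe²⁺ is the cathode (higher E°); E°cell = +0.78 − (−0.35) = +1.13 V with n = 3.
Since E = E° − (0.0592/n)·log Q, log Q = n(E° − E)/0.0592 = −3.294.
For 3 Fe^3+(aq) + In(s) → 3 Fe^2+(aq) + In^3+(aq), the reaction quotient is Q = ([Fe^2+(aq)]^3·[In^3+(aq)]) / [Fe^3+(aq)]^3.
Solving for the unknown gives log [Fe^3+(aq)] = −1.201, so [Fe^3+(aq)] ≈ 0.063 M.

0.063 M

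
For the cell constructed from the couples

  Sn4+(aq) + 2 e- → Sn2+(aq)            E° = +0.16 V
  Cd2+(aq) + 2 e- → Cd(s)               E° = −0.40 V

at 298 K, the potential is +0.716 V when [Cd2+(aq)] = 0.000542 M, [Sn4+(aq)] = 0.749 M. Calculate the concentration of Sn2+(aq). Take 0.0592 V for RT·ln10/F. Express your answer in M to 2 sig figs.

0.0074 M

Sn⁴⁺/Sn²⁺ is the cathode (higher E°); E°cell = +0.16 − (−0.40) = +0.56 V with n = 2.
Rearranging E = E° − (0.0592/n)·log Q gives log Q = 2(+0.56 − (+0.716))/0.0592 = −5.270.
The balanced reaction is Sn4+(aq) + Cd(s) → Sn2+(aq) + Cd2+(aq), so Q = ([Sn2+(aq)]·[Cd2+(aq)]) / [Sn4+(aq)].
Substituting the known concentrations and solving, log [Sn2+(aq)] = −2.130 and [Sn2+(aq)] = 0.0074 M.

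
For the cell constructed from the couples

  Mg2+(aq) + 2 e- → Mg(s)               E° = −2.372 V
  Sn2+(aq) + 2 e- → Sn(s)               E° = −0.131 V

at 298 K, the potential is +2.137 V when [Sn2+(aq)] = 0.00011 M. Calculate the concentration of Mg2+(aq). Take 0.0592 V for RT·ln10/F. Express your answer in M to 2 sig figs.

0.36 M

With Sn²⁺/Sn at the cathode and Mg²⁺/Mg at the anode, E°cell = −0.131 − (−2.372) = +2.241 V (n = 2).
Since E = E° − (0.0592/n)·log Q, log Q = n(E° − E)/0.0592 = 3.514.
The balanced reaction is Sn2+(aq) + Mg(s) → Sn(s) + Mg2+(aq), so Q = [Mg2+(aq)] / [Sn2+(aq)].
Substituting the known concentrations and solving, log [Mg2+(aq)] = −0.445 and [Mg2+(aq)] = 0.36 M.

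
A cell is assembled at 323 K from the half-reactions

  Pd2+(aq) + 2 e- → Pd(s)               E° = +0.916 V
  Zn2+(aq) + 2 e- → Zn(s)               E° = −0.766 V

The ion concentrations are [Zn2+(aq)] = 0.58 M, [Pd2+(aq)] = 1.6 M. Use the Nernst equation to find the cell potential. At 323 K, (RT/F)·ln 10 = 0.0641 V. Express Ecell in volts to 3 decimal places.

+1.696 V

Pd²⁺/Pd is reduced (cathode, E° = +0.916 V) and Zn²⁺/Zn is oxidized (anode).
E°cell = +0.916 − (−0.766) = +1.682 V, with n = 2 electrons transferred.
Balancing gives Pd2+(aq) + Zn(s) → Pd(s) + Zn2+(aq); hence Q = [Zn2+(aq)] / [Pd2+(aq)] = 0.362 (log Q = −0.441).
By the Nernst equation, E = +1.682 − (0.0641/2)·(−0.441) = +1.696 V.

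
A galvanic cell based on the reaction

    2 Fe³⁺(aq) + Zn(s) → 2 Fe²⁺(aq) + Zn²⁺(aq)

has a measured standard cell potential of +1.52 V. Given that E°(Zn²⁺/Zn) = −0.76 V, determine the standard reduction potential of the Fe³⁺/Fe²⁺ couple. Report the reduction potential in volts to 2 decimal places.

+0.76 V

In the reaction as written the Fe³⁺/Fe²⁺ couple is reduced (cathode) and Zn²⁺/Zn is oxidized (anode), so E°cell = E°(Fe³⁺/Fe²⁺) − E°(Zn²⁺/Zn).
E°(Fe³⁺/Fe²⁺) = E°cell + E°(anode) = +1.52 + (−0.76) = +0.76 V.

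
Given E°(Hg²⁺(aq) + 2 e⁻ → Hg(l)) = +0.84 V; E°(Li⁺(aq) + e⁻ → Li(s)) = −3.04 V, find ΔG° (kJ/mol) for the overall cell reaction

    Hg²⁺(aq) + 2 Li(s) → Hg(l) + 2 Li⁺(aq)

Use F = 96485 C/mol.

In the reaction as written Hg²⁺(aq) is reduced, so the Hg²⁺/Hg couple is the cathode and Li⁺/Li is the anode.
E°cell = +0.84 − (−3.04) = +3.88 V; balancing electrons gives n = 2.
ΔG° = −nFE°cell = −(2)(96485)(+3.88) J/mol = −749 kJ/mol.

−749 kJ/mol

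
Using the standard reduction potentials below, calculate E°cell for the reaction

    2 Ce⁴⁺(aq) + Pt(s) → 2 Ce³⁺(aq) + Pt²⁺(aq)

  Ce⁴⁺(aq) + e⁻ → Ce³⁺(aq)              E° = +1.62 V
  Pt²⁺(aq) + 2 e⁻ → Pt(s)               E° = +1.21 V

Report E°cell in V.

+0.41 V

Ce⁴⁺(aq) gains electrons, so the Ce⁴⁺/Ce³⁺ couple is the cathode; the Pt²⁺/Pt couple is the anode.
E°cell = E°(cathode) − E°(anode) = +1.62 − (+1.21) = +0.41 V.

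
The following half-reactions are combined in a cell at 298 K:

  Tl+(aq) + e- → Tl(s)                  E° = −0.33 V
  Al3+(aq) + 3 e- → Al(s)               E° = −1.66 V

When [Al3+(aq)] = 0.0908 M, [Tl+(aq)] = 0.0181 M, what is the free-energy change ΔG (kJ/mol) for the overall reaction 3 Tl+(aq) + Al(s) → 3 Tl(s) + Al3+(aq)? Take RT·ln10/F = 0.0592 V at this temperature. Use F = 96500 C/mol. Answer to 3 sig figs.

The standard cell potential is −0.33 − (−1.66) = +1.33 V, with n = 3 electrons in the balanced equation.
The reaction quotient is [Al3+(aq)] / [Tl+(aq)]^3 = 1.53×10^4; by Nernst, E = +1.33 − (0.0592/3)(4.185) = +1.2474 V.
Finally ΔG = −nFE = −(3)(96500 C/mol)(+1.2474 V) = −361 kJ/mol.

−361 kJ/mol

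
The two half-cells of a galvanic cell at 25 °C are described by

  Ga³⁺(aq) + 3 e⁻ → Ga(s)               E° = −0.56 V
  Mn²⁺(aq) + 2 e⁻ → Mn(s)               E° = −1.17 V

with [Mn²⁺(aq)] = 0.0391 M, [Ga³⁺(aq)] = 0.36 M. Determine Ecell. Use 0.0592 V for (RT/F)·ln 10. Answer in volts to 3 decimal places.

The Ga³⁺/Ga couple has the more positive E°, so it is the cathode; Mn²⁺/Mn is the anode.
E°cell = −0.56 − (−1.17) = +0.61 V, with n = 6 electrons transferred.
The balanced reaction is 2 Ga³⁺(aq) + 3 Mn(s) → 2 Ga(s) + 3 Mn²⁺(aq), so Q = [Mn²⁺(aq)]^3 / [Ga³⁺(aq)]^2 = 0.000461 and log Q = −3.336.
E = E° − (0.0592/n)·log Q = +0.61 − (0.0592/6)(−3.336) = +0.643 V.

+0.643 V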